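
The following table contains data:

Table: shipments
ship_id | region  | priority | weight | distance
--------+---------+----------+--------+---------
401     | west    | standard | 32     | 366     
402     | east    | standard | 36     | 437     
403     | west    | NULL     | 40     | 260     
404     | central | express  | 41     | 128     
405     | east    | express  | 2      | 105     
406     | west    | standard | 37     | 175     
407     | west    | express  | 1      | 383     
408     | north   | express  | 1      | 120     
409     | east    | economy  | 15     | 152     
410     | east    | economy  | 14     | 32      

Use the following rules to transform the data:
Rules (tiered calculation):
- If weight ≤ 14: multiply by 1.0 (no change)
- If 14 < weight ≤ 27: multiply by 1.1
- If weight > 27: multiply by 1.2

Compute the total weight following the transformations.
257.7

Step 1: Tier 1 (weight ≤ 14): 4 records, sum = 18 × 1.0 = 18.0
Step 2: Tier 2 (14 < weight ≤ 27): 1 records, sum = 15 × 1.1 = 16.5
Step 3: Tier 3 (weight > 27): 5 records, sum = 186 × 1.2 = 223.2
Step 4: Final sum = 18.0 + 16.5 + 223.2 = 257.7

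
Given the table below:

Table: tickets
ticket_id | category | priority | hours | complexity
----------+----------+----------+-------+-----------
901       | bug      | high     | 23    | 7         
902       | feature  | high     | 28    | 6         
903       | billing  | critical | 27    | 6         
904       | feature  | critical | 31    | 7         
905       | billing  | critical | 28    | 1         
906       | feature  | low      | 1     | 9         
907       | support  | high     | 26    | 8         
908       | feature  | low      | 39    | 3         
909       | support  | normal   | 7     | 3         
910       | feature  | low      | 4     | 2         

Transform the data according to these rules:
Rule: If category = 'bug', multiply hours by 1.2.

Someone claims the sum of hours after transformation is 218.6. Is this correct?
Yes, the result is correct.

Step 1: Calculate the correct sum after transformation
Step 2: Apply multiplier 1.2 to records where category = 'bug'
Step 3: Correct result = 218.6
Step 4: Claimed result = 218.6
Step 5: 218.6 = 218.6 ✓
Conclusion: The claimed result is correct.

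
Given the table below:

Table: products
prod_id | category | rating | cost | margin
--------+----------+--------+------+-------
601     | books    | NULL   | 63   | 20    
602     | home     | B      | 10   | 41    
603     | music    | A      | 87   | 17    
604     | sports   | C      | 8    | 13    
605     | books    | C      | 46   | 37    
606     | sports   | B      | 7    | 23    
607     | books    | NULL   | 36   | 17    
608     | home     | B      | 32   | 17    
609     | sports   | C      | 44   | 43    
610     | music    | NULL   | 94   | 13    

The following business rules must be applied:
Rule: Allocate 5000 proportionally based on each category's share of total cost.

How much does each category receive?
books: 1697.89, home: 491.8, music: 2119.44, sports: 690.87

Step 1: Calculate total cost = 427
Step 2: Calculate each category's proportion:
  books: 145/427 = 33.96% → 1697.89
  home: 42/427 = 9.84% → 491.8
  music: 181/427 = 42.39% → 2119.44
  sports: 59/427 = 13.82% → 690.87
Step 3: Verify: sum of allocations ≈ 5000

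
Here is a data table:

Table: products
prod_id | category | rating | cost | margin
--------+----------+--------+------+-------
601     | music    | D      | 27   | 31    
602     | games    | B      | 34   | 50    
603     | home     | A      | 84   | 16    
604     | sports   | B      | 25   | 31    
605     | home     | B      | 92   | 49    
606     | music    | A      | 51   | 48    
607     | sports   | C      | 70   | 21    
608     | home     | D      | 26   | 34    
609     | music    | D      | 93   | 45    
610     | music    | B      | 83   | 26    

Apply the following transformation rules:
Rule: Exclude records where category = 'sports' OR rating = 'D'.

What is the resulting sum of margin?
189

Step 1: Find records where category = 'sports' OR rating = 'D'
Step 2: 5 records match, summing to 162
Step 3: Original sum: 351
Step 4: Remaining sum = 351 - 162 = 189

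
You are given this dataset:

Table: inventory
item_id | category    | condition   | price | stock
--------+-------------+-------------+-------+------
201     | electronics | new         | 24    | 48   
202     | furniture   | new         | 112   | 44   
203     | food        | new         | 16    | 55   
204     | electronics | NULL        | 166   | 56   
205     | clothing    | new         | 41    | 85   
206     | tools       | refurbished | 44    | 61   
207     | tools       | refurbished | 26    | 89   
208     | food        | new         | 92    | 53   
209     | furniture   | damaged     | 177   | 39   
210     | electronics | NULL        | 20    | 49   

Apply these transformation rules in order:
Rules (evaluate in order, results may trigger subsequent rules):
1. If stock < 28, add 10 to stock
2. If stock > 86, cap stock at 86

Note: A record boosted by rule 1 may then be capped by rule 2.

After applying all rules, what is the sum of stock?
576

Step 1: Apply rule 1 to records with stock < 28
  - 0 records get bonus of 10
  - Of these, 0 records then exceed 86 and get capped
Step 2: Apply rule 2 to records with stock > 86
  - 1 records (original) are capped
Step 3: Calculate final sum = 576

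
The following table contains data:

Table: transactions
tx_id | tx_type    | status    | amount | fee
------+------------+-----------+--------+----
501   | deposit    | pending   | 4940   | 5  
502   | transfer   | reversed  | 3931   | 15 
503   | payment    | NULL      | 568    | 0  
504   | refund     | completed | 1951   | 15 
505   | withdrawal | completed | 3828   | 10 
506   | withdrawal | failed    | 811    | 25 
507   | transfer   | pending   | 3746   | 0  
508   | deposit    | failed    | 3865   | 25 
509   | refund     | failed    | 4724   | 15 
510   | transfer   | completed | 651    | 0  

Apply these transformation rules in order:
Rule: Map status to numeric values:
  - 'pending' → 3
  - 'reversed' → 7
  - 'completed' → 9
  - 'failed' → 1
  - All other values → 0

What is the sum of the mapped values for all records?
43

Step 1: Apply mapping to each record
Step 2: Count by status:
  'pending': 2 records × 3 = 6
  'reversed': 1 records × 7 = 7
  'completed': 3 records × 9 = 27
  'failed': 3 records × 1 = 3
Step 3: Sum all mapped values = 43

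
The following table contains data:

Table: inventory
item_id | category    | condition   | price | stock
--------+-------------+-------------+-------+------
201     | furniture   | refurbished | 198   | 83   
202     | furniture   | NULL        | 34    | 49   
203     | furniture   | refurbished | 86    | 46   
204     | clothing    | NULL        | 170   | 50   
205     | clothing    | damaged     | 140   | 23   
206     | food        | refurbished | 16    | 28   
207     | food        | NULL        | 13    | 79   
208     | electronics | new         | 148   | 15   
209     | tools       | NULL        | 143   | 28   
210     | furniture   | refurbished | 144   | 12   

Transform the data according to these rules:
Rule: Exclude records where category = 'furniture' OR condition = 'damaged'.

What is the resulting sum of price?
490

Step 1: Find records where category = 'furniture' OR condition = 'damaged'
Step 2: 5 records match, summing to 602
Step 3: Original sum: 1092
Step 4: Remaining sum = 1092 - 602 = 490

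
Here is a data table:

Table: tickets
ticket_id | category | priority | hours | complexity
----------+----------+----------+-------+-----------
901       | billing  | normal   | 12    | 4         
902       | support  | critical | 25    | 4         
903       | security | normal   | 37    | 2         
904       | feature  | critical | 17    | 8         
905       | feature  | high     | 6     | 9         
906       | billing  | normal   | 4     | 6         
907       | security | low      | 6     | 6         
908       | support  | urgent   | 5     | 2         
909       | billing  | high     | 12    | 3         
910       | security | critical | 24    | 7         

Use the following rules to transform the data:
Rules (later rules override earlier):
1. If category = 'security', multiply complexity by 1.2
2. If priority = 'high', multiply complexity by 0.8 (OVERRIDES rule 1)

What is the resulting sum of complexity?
51.6

Step 1: Rule 2 takes priority for records with priority = 'high'
  - 2 records: 12 × 0.8 = 9.6
Step 2: Rule 1 applies to remaining records with category = 'security'
  - 3 records: 15 × 1.2 = 18.0
Step 3: Other records unchanged: 24
Step 4: Final sum = 9.6 + 18.0 + 24 = 51.6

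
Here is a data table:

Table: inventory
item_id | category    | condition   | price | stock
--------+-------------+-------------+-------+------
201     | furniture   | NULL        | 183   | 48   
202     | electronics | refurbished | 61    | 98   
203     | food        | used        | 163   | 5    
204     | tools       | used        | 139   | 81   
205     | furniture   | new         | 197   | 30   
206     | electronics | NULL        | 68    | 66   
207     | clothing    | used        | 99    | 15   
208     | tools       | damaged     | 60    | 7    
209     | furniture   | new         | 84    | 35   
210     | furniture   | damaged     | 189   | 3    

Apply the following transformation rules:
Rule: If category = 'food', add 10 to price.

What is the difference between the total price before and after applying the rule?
10

Step 1: Original sum of price = 1243
Step 2: 1 records have category = 'food'
Step 3: Each affected record changes by 10
Step 4: Total change = 1 × 10 = 10
Step 5: New sum = 1243 + 10 = 1253
Step 6: Difference = |1253 - 1243| = 10
        (Sum increased by 10)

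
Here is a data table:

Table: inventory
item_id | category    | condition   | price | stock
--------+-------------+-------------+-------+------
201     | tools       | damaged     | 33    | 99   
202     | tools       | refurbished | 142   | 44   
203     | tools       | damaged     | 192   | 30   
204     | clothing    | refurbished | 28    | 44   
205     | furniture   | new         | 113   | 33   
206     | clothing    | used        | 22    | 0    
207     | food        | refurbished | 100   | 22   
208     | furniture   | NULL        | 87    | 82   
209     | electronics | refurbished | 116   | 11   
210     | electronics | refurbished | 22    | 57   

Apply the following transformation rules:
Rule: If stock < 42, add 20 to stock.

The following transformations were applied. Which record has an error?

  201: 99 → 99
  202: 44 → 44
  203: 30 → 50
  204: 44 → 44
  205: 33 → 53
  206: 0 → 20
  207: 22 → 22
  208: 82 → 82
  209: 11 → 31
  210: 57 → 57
Record 207 has an error. The correct transformed value should be 42, not 22.

Step 1: Check each record against the rule
Step 2: Record 207 has stock = 22
Step 3: Since 22 < 42, the bonus should have been applied
Step 4: Correct value = 42, but claimed value = 22
Conclusion: Record 207 has the error.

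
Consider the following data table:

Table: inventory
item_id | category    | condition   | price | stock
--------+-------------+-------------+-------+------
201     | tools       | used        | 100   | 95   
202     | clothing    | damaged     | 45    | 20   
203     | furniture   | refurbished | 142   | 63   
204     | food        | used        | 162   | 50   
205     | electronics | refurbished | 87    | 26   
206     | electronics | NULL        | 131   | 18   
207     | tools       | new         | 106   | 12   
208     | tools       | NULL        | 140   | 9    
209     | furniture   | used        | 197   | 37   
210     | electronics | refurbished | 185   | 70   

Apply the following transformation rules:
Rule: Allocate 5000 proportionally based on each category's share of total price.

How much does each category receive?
clothing: 173.75, electronics: 1555.98, food: 625.48, furniture: 1308.88, tools: 1335.91

Step 1: Calculate total price = 1295
Step 2: Calculate each category's proportion:
  clothing: 45/1295 = 3.47% → 173.75
  electronics: 403/1295 = 31.12% → 1555.98
  food: 162/1295 = 12.51% → 625.48
  furniture: 339/1295 = 26.18% → 1308.88
  tools: 346/1295 = 26.72% → 1335.91
Step 3: Verify: sum of allocations ≈ 5000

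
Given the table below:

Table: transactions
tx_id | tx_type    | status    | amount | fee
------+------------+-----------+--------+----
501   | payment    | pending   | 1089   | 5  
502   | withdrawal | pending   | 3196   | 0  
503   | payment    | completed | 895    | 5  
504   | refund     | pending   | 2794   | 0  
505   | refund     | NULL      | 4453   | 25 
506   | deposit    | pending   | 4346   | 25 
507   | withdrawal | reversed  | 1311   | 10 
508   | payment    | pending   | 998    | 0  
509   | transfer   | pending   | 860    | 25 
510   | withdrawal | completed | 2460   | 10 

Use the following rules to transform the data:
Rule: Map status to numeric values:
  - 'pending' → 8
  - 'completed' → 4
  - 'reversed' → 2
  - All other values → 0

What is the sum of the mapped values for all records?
58

Step 1: Apply mapping to each record
Step 2: Count by status:
  'pending': 6 records × 8 = 48
  'completed': 2 records × 4 = 8
  'reversed': 1 records × 2 = 2
Step 3: Sum all mapped values = 58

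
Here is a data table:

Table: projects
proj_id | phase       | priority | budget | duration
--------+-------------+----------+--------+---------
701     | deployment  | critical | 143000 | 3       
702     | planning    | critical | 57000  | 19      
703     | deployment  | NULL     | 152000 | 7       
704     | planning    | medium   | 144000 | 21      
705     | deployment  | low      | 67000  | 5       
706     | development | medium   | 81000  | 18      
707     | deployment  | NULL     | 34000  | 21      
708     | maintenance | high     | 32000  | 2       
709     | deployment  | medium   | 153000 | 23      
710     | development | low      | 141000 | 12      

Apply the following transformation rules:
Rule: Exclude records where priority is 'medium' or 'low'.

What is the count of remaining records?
5

Step 1: Count records to exclude
  - 3 (medium) + 2 (low) = 5 records
Step 2: Total records: 10
Step 3: Remaining = 10 - 5 = 5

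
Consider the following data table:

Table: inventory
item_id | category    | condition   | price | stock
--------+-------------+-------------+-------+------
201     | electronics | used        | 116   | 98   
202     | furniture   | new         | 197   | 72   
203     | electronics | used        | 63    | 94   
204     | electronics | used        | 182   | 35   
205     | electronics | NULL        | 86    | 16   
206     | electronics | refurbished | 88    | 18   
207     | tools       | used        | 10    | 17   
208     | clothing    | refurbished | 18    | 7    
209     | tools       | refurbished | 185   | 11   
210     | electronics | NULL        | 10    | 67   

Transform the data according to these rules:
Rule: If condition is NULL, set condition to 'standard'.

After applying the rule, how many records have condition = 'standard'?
2

Step 1: Count records where condition IS NULL
Step 2: Found 2 records with NULL condition
Step 3: These records will have condition set to 'standard'
Step 4: Records already having condition = 'standard': 0
Step 5: Answer: 2 + 0 = 2 records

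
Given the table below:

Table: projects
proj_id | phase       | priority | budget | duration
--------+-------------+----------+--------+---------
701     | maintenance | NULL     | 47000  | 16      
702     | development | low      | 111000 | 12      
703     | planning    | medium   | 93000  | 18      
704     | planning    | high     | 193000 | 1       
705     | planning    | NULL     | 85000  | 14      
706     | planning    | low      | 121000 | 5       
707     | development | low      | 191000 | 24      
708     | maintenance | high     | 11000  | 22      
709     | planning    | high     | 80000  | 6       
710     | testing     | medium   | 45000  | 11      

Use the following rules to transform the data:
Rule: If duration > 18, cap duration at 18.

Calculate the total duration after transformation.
119

Step 1: 2 records have duration > 18
Step 2: These records originally summed to 46
Step 3: After capping: 2 × 18 = 36
Step 4: Unaffected records sum: 83
Step 5: Final sum = 36 + 83 = 119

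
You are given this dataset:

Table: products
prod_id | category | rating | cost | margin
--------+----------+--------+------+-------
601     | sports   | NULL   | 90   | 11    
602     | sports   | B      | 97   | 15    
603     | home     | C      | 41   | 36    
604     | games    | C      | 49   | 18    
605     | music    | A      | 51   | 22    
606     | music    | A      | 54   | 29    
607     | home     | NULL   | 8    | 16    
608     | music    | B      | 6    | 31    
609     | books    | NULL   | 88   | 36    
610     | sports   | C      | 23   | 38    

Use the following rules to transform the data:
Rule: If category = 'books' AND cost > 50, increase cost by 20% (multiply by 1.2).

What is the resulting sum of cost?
524.6

Step 1: Find records where category = 'books' AND cost > 50
Step 2: 1 records match, summing to 88
Step 3: After multiplier: 88 × 1.2 = 105.6
Step 4: Unaffected records sum: 419
Step 5: Final sum = 105.6 + 419 = 524.6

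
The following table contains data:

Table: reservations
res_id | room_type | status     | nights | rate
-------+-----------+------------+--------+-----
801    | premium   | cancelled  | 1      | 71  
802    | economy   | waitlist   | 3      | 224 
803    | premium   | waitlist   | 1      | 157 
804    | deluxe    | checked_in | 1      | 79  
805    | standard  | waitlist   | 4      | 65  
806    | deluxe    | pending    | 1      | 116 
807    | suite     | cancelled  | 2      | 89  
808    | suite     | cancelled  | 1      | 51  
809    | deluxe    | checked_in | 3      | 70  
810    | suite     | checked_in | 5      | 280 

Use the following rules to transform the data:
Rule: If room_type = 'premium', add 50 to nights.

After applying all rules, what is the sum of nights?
122

Step 1: Count records where room_type = 'premium': 2
Step 2: Total bonus added: 2 × 50 = 100
Step 3: Original sum of nights: 22
Step 4: Final sum = 22 + 100 = 122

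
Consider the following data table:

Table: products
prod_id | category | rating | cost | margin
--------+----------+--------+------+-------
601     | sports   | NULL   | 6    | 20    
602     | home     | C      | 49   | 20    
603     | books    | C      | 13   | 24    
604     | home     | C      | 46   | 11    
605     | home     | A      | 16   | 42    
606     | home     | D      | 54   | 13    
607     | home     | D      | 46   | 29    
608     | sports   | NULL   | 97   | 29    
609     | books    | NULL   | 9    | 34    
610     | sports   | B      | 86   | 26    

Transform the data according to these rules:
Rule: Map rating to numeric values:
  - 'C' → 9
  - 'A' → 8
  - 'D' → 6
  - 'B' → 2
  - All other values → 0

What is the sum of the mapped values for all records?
49

Step 1: Apply mapping to each record
Step 2: Count by status:
  'C': 3 records × 9 = 27
  'A': 1 records × 8 = 8
  'D': 2 records × 6 = 12
  'B': 1 records × 2 = 2
Step 3: Sum all mapped values = 49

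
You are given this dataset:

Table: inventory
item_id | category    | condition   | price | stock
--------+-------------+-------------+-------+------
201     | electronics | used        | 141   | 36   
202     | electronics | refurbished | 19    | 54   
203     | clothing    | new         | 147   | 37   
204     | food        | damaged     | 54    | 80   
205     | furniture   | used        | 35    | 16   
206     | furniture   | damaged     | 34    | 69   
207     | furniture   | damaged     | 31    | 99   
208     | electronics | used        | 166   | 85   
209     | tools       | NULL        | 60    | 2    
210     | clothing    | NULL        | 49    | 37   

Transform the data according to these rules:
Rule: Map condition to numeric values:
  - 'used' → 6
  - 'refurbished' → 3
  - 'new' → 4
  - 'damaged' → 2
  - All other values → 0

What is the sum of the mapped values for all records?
31

Step 1: Apply mapping to each record
Step 2: Count by status:
  'used': 3 records × 6 = 18
  'refurbished': 1 records × 3 = 3
  'new': 1 records × 4 = 4
  'damaged': 3 records × 2 = 6
Step 3: Sum all mapped values = 31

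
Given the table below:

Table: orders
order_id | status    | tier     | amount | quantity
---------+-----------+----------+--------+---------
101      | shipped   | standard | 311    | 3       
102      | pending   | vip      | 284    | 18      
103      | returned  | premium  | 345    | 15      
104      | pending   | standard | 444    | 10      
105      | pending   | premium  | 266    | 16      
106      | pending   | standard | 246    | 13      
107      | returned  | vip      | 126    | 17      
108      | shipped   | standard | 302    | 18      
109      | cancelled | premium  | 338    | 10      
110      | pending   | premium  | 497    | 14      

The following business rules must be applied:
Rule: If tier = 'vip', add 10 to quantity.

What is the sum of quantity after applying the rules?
154

Step 1: Count records where tier = 'vip': 2
Step 2: Total bonus added: 2 × 10 = 20
Step 3: Original sum of quantity: 134
Step 4: Final sum = 134 + 20 = 154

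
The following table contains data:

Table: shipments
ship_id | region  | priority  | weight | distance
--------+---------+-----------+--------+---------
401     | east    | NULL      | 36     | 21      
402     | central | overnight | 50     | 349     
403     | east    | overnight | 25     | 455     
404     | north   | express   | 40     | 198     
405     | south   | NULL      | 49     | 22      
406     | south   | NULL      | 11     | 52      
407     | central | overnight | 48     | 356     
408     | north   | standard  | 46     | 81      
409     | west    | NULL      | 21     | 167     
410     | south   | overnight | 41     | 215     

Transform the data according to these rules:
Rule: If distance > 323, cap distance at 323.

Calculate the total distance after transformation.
1725

Step 1: 3 records have distance > 323
Step 2: These records originally summed to 1160
Step 3: After capping: 3 × 323 = 969
Step 4: Unaffected records sum: 756
Step 5: Final sum = 969 + 756 = 1725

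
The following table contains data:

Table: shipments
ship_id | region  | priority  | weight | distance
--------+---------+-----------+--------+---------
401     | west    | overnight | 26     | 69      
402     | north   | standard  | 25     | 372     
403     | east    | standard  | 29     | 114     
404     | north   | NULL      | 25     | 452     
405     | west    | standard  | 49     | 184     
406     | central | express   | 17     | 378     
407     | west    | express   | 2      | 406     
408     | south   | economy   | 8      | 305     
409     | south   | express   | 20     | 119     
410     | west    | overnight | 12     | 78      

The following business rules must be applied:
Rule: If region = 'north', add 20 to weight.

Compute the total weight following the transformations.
253

Step 1: Count records where region = 'north': 2
Step 2: Total bonus added: 2 × 20 = 40
Step 3: Original sum of weight: 213
Step 4: Final sum = 213 + 40 = 253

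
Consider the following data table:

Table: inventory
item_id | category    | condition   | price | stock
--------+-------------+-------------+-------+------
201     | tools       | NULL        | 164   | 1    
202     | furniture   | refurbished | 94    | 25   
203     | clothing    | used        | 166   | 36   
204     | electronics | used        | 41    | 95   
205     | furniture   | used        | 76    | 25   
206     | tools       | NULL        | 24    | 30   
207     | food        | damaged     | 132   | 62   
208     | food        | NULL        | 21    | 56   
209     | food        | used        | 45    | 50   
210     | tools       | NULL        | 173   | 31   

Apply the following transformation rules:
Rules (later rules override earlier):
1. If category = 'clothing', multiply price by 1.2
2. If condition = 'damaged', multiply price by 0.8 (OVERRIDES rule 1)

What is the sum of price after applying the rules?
942.8

Step 1: Rule 2 takes priority for records with condition = 'damaged'
  - 1 records: 132 × 0.8 = 105.6
Step 2: Rule 1 applies to remaining records with category = 'clothing'
  - 1 records: 166 × 1.2 = 199.2
Step 3: Other records unchanged: 638
Step 4: Final sum = 105.6 + 199.2 + 638 = 942.8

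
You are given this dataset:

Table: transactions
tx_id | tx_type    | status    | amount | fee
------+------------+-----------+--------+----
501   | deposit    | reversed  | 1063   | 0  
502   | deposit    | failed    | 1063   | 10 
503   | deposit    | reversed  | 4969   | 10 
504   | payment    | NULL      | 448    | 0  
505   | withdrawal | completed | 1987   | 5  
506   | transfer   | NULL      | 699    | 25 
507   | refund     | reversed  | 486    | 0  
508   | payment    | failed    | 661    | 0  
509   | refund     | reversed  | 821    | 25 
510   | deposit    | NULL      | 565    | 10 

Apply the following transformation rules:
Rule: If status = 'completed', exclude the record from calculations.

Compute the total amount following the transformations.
10775

Step 1: Identify records where status = 'completed'
Step 2: The excluded records sum to 1987
Step 3: Original total amount = 12762
Step 4: Remaining total = 12762 - 1987 = 10775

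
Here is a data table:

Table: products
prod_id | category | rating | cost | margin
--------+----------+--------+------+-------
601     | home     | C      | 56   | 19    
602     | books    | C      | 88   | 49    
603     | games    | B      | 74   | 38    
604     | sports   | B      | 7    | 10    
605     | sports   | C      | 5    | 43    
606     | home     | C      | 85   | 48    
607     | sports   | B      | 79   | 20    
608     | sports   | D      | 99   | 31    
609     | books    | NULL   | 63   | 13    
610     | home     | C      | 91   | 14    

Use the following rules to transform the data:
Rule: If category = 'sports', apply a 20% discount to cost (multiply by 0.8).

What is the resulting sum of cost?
609.0

Step 1: Records with category = 'sports' have total cost = 190
Step 2: Apply multiplier: 190 × 0.8 = 152.0
Step 3: Other records total: 457
Step 4: Final sum = 152.0 + 457 = 609.0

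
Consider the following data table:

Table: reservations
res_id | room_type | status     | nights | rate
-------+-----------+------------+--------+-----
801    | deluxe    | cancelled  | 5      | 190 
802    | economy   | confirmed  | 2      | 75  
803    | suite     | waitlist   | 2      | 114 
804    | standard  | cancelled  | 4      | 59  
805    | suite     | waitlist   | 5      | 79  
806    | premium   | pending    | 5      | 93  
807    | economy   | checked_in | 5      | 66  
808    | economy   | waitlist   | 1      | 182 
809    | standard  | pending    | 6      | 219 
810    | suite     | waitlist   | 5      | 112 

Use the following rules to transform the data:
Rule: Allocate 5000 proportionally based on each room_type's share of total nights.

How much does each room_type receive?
deluxe: 625.0, economy: 1000.0, premium: 625.0, standard: 1250.0, suite: 1500.0

Step 1: Calculate total nights = 40
Step 2: Calculate each room_type's proportion:
  deluxe: 5/40 = 12.50% → 625.0
  economy: 8/40 = 20.00% → 1000.0
  premium: 5/40 = 12.50% → 625.0
  standard: 10/40 = 25.00% → 1250.0
  suite: 12/40 = 30.00% → 1500.0
Step 3: Verify: sum of allocations ≈ 5000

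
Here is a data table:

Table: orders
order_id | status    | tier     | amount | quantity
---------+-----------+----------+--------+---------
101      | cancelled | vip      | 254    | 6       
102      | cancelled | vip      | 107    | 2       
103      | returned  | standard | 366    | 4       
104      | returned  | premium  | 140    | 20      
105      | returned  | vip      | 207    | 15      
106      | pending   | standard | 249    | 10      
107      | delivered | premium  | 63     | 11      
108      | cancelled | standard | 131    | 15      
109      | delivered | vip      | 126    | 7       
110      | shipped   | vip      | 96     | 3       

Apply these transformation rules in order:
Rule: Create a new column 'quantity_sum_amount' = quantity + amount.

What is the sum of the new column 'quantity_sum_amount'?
1832

Step 1: For each record, compute quantity + amount
Example calculations:
  6 + 254 = 260
  2 + 107 = 109
  4 + 366 = 370
  ...
Step 2: Sum all derived values
Step 3: Total = 1832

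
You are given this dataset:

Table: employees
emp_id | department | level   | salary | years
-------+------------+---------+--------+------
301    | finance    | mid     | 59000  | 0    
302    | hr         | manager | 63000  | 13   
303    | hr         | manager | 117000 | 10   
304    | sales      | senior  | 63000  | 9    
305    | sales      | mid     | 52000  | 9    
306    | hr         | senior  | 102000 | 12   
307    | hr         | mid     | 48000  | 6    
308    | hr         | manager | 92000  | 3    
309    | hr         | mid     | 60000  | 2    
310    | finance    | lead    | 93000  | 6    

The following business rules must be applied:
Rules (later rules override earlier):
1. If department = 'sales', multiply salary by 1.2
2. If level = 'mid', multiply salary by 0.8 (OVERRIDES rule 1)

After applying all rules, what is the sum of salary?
717800.0

Step 1: Rule 2 takes priority for records with level = 'mid'
  - 4 records: 219000 × 0.8 = 175200.0
Step 2: Rule 1 applies to remaining records with department = 'sales'
  - 1 records: 63000 × 1.2 = 75600.0
Step 3: Other records unchanged: 467000
Step 4: Final sum = 175200.0 + 75600.0 + 467000 = 717800.0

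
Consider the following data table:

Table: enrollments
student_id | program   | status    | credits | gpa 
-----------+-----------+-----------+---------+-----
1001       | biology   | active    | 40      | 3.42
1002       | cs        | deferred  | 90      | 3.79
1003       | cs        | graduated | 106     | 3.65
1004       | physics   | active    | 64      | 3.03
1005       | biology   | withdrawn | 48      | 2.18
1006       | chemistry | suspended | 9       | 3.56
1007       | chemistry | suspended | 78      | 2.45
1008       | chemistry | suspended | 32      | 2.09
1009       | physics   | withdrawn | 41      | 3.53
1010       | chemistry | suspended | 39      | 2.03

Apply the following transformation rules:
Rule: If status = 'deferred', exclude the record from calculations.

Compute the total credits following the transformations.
457

Step 1: Identify records where status = 'deferred'
Step 2: The excluded records sum to 90
Step 3: Original total credits = 547
Step 4: Remaining total = 547 - 90 = 457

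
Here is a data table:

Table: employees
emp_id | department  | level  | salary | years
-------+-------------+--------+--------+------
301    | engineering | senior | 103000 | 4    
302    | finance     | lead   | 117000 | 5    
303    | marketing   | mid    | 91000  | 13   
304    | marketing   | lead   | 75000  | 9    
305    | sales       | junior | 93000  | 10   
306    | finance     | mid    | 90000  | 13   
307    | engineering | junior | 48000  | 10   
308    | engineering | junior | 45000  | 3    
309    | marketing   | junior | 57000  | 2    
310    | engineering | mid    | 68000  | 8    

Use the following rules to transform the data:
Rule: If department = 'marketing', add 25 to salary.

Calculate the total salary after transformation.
787075

Step 1: Count records where department = 'marketing': 3
Step 2: Total bonus added: 3 × 25 = 75
Step 3: Original sum of salary: 787000
Step 4: Final sum = 787000 + 75 = 787075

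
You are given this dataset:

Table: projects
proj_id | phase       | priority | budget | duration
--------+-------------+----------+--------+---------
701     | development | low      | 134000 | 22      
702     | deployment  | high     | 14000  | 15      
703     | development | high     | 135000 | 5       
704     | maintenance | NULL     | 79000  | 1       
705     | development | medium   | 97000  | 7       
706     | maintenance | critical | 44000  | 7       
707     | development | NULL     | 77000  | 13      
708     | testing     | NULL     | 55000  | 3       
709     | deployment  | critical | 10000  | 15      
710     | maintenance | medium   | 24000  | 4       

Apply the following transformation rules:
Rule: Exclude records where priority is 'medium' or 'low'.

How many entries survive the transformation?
7

Step 1: Count records to exclude
  - 2 (medium) + 1 (low) = 3 records
Step 2: Total records: 10
Step 3: Remaining = 10 - 3 = 7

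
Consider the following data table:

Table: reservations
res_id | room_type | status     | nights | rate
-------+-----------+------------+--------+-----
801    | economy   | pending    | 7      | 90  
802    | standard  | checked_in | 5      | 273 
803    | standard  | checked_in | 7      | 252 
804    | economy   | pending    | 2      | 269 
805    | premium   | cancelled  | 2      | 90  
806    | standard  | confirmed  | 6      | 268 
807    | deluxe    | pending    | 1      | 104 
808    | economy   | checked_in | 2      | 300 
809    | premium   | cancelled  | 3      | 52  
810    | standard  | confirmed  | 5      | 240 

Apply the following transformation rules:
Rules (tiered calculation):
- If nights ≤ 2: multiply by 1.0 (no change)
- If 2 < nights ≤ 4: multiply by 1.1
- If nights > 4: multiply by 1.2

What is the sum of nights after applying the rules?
46.3

Step 1: Tier 1 (nights ≤ 2): 4 records, sum = 7 × 1.0 = 7.0
Step 2: Tier 2 (2 < nights ≤ 4): 1 records, sum = 3 × 1.1 = 3.3
Step 3: Tier 3 (nights > 4): 5 records, sum = 30 × 1.2 = 36.0
Step 4: Final sum = 7.0 + 3.3 + 36.0 = 46.3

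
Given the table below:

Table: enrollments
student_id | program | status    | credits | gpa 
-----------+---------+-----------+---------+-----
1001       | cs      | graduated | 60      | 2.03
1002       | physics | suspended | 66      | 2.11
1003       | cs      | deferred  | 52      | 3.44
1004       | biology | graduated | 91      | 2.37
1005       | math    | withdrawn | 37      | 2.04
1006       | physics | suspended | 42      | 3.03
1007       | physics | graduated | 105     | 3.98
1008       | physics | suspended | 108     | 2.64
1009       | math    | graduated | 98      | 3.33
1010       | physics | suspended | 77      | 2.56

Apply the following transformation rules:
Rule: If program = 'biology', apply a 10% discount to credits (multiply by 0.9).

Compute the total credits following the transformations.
726.9

Step 1: Records with program = 'biology' have total credits = 91
Step 2: Apply multiplier: 91 × 0.9 = 81.9
Step 3: Other records total: 645
Step 4: Final sum = 81.9 + 645 = 726.9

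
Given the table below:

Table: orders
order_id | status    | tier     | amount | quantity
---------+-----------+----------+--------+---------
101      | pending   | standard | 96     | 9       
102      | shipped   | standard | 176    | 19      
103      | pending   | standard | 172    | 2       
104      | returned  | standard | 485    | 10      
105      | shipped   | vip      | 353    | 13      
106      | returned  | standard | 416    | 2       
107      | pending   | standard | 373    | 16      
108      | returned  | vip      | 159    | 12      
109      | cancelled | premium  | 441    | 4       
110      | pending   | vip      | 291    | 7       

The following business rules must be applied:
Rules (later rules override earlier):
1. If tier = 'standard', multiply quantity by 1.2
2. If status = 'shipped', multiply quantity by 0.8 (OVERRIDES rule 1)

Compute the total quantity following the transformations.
95.4

Step 1: Rule 2 takes priority for records with status = 'shipped'
  - 2 records: 32 × 0.8 = 25.6
Step 2: Rule 1 applies to remaining records with tier = 'standard'
  - 5 records: 39 × 1.2 = 46.8
Step 3: Other records unchanged: 23
Step 4: Final sum = 25.6 + 46.8 + 23 = 95.4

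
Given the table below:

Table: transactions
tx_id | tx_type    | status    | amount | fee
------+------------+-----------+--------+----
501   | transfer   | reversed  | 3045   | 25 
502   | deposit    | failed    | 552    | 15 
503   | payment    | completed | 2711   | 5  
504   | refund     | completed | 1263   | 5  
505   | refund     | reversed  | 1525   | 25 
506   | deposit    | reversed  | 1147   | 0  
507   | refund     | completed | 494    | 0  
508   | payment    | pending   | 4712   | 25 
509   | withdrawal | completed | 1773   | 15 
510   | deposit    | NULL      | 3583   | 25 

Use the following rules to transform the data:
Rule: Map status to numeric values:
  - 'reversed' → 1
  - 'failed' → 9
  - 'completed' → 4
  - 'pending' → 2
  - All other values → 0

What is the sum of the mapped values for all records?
30

Step 1: Apply mapping to each record
Step 2: Count by status:
  'reversed': 3 records × 1 = 3
  'failed': 1 records × 9 = 9
  'completed': 4 records × 4 = 16
  'pending': 1 records × 2 = 2
Step 3: Sum all mapped values = 30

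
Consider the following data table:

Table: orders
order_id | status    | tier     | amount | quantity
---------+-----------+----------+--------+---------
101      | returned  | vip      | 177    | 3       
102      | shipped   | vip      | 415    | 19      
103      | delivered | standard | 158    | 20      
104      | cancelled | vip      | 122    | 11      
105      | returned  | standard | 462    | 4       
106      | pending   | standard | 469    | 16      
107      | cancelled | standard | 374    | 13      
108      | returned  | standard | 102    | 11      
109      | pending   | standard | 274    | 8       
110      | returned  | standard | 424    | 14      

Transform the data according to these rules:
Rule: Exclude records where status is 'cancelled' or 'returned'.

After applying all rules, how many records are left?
4

Step 1: Count records to exclude
  - 2 (cancelled) + 4 (returned) = 6 records
Step 2: Total records: 10
Step 3: Remaining = 10 - 6 = 4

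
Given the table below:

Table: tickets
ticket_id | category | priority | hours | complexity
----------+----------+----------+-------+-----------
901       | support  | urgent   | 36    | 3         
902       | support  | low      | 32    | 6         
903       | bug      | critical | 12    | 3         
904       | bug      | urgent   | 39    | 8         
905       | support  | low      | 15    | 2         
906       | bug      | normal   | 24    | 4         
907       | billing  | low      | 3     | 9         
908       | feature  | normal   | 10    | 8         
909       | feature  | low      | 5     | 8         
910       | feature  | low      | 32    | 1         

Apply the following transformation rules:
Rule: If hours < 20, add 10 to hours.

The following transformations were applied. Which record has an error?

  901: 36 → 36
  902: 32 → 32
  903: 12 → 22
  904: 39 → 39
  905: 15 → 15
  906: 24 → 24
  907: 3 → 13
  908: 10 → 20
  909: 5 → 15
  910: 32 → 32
Record 905 has an error. The correct transformed value should be 25, not 15.

Step 1: Check each record against the rule
Step 2: Record 905 has hours = 15
Step 3: Since 15 < 20, the bonus should have been applied
Step 4: Correct value = 25, but claimed value = 15
Conclusion: Record 905 has the error.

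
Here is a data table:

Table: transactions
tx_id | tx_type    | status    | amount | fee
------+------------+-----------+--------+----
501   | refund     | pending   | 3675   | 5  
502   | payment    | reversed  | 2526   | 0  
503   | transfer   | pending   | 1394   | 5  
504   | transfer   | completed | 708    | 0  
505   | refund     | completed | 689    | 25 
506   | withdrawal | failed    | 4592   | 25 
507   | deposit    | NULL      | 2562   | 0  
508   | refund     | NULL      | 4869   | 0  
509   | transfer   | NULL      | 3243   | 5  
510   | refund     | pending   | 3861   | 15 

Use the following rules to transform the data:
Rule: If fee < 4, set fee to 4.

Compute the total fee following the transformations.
96

Step 1: 4 records have fee < 4
Step 2: These records originally summed to 0
Step 3: After setting to minimum: 4 × 4 = 16
Step 4: Unaffected records sum: 80
Step 5: Final sum = 16 + 80 = 96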